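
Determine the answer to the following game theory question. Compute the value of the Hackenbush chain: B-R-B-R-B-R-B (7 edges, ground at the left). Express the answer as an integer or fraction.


Edges (from ground): B-R-B-R-B-R-B
By Berlekamp's sign-expansion rule, a Blue-Red Hackenbush stalk has the value of the surreal number whose sign sequence is the edge sequence with B -> + and R -> -.
Sign sequence: +-+-+-+
Trace the sign expansion in the surreal number tree, starting from 0:
Edge 1: B (sign +) -> bounds (0, +inf), value = 1
Edge 2: R (sign -) -> bounds (0, 1), value = 1/2
Edge 3: B (sign +) -> bounds (1/2, 1), value = 3/4
Edge 4: R (sign -) -> bounds (1/2, 3/4), value = 5/8
Edge 5: B (sign +) -> bounds (5/8, 3/4), value = 11/16
Edge 6: R (sign -) -> bounds (5/8, 11/16), value = 21/32
Edge 7: B (sign +) -> bounds (21/32, 11/16), value = 43/64
Game value = 43/64

43/64


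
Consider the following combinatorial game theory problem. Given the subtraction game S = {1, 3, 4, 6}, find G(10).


The subtraction set is S = {1, 3, 4, 6}.
G(k) = mex{ G(k - s) : s in S, s <= k }. We compute iteratively: G(0) = 0.
G(1) = mex({0}) = 1
G(2) = mex({1}) = 0
G(3) = mex({0}) = 1
G(4) = mex({0, 1}) = 2
G(5) = mex({0, 1, 2}) = 3
G(6) = mex({0, 1, 3}) = 2
G(7) = mex({1, 2}) = 0
G(8) = mex({0, 2, 3}) = 1
G(9) = mex({1, 2, 3}) = 0
G(10) = mex({0, 2}) = 1
Therefore G(10) = 1.

1


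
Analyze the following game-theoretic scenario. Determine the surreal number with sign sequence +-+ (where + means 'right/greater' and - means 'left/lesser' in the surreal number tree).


Sign expansion: +-+
Rule: track bounds (lo, hi), initially (-inf, +inf). On '+', the current value becomes lo and we move to the simplest number in (value, hi): value + 1 if hi = +inf, otherwise the midpoint (value + hi)/2. On '-', the current value becomes hi and we move to value - 1 if lo = -inf, otherwise the midpoint (lo + value)/2.
Start at 0.
Step 1: sign = +, move right. Bounds: (0, +inf). Value = 1
Step 2: sign = -, move left. Bounds: (0, 1). Value = 1/2
Step 3: sign = +, move right. Bounds: (1/2, 1). Value = 3/4
The surreal number with sign expansion +-+ is 3/4.

3/4


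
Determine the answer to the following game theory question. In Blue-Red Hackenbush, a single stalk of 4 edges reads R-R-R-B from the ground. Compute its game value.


Edges (from ground): R-R-R-B
By Berlekamp's sign-expansion rule, a Blue-Red Hackenbush stalk has the value of the surreal number whose sign sequence is the edge sequence with B -> + and R -> -.
Sign sequence: ---+
Trace the sign expansion in the surreal number tree, starting from 0:
Edge 1: R (sign -) -> bounds (-inf, 0), value = -1
Edge 2: R (sign -) -> bounds (-inf, -1), value = -2
Edge 3: R (sign -) -> bounds (-inf, -2), value = -3
Edge 4: B (sign +) -> bounds (-3, -2), value = -5/2
Game value = -5/2

-5/2


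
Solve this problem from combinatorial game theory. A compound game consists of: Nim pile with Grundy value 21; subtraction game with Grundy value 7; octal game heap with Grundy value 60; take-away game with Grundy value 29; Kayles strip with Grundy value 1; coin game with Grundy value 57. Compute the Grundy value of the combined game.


By the Sprague-Grundy theorem, the Grundy value of a sum of games is the XOR of individual Grundy values.
Nim pile: Grundy value = 21. Running XOR: 0 XOR 21 = 21
subtraction game: Grundy value = 7. Running XOR: 21 XOR 7 = 18
octal game heap: Grundy value = 60. Running XOR: 18 XOR 60 = 46
take-away game: Grundy value = 29. Running XOR: 46 XOR 29 = 51
Kayles strip: Grundy value = 1. Running XOR: 51 XOR 1 = 50
coin game: Grundy value = 57. Running XOR: 50 XOR 57 = 11
The combined Grundy value is 11.

11


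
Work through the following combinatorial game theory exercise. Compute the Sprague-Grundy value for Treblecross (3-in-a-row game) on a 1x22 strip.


Treblecross: place X on empty cells; 3-in-a-row wins.
Playing within two cells of an existing X lets the opponent win at once, so sensible play treats the cells i-2..i+2 around each X as dead. The player left with no safe cell loses, so this is a normal-play take-away game on strips of safe cells.
Placing X at cell i (0-indexed) of a strip of k safe cells leaves independent strips of sizes max(0, i-2) and max(0, k-i-3). Hence G(k) = mex{ G(max(0,i-2)) XOR G(max(0,k-i-3)) : 0 <= i < k }, with G(0) = 0.
G(1): splits (0,0):0^0=0 -> mex({0}) = 1
G(2): splits (0,0):0^0=0 -> mex({0}) = 1
G(3): splits (0,0):0^0=0 -> mex({0}) = 1
G(4): splits (0,1):0^1=1 (0,0):0^0=0 -> mex({0, 1}) = 2
G(5): splits (0,2):0^1=1 (0,1):0^1=1 (0,0):0^0=0 -> mex({0, 1}) = 2
G(6) = mex({1}) = 0
G(7) = mex({0, 1, 2}) = 3
G(8) = mex({0, 1, 2}) = 3
G(9) = mex({0, 2}) = 1
G(10) = mex({0, 2, 3}) = 1
G(11) = mex({0, 3}) = 1
G(12) = mex({1, 3}) = 0
G(13) = mex({0, 1, 2, 3}) = 4
G(14) = mex({0, 1, 2}) = 3
G(15) = mex({0, 1, 2}) = 3
G(16) = mex({0, 1, 2, 4}) = 3
G(17) = mex({0, 1, 3, 4}) = 2
G(18) = mex({0, 1, 3, 4}) = 2
G(19) = mex({0, 1, 3, 5}) = 2
G(20) = mex({0, 1, 2, 3, 5}) = 4
G(21) = mex({0, 1, 2, 3, 5}) = 4
G(22) = mex({1, 2, 6}) = 0
Therefore G(22) = 0.

0


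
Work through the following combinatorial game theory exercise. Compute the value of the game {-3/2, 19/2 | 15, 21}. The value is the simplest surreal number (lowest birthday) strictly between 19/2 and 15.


Left options: {-3/2, 19/2}, max = 19/2
Right options: {15, 21}, min = 15
All options are numbers and max(Left) < min(Right), so by the simplicity theorem the value is the simplest (earliest-born) number strictly between 19/2 and 15.
Integers 10 through 14 all lie strictly between 19/2 and 15.
Among integers, the simplest (lowest birthday = smallest |n|; 0 is born on day 0, +-n on day n) is 10.
No non-integer in the interval can be simpler: if x is a non-integer in the interval, then floor(x) or ceil(x) also lies in the interval (the interval contains an integer), and both are proper prefixes of x's sign expansion, i.e. born earlier. So the game value is 10.
Game value = 10

10


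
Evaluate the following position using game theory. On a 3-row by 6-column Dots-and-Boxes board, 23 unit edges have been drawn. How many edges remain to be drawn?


Grid: 3 x 6 boxes, i.e. 4 rows and 7 columns of dots.
Horizontal edges: (rows + 1) * cols = 4 * 6 = 24
Vertical edges: rows * (cols + 1) = 3 * 7 = 21
Total edges: 24 + 21 = 45
Edges drawn: 23
Remaining: 45 - 23 = 22

22


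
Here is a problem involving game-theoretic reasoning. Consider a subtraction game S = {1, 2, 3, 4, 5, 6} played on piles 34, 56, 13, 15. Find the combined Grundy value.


Subtraction set: {1, 2, 3, 4, 5, 6}
For this subtraction set, G(n) = n mod 7 (period = max + 1 = 7).
Pile 1 (size 34): G(34) = 34 mod 7 = 6
Pile 2 (size 56): G(56) = 56 mod 7 = 0
Pile 3 (size 13): G(13) = 13 mod 7 = 6
Pile 4 (size 15): G(15) = 15 mod 7 = 1
Total Grundy value = XOR of all: 6 XOR 0 XOR 6 XOR 1 = 1

1


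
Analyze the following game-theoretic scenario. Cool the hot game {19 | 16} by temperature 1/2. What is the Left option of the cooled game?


Original game: {19 | 16} (a switch {a | b} with a > b).
Cooling by t (for t below the temperature (a - b)/2 = 3/2) taxes each move by t: {a | b} cooled by t is {a - t | b + t}.
Cooling amount: t = 1/2
Cooled Left option: 19 - 1/2 = 37/2
Cooled Right option: 16 + 1/2 = 33/2
Cooled game: {37/2 | 33/2}
Left option = 37/2

37/2


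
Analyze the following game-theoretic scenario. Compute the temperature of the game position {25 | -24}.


The game is {25 | -24}, a switch {a | b} with numbers a > b.
Cooling {a | b} by t gives {a - t | b + t}, which stops being hot when a - t = b + t, i.e. at t = (a - b)/2. So the temperature of a switch is (a - b)/2.
Temperature = (Left option - Right option) / 2
= (25 - (-24)) / 2
= 49 / 2
= 49/2

49/2


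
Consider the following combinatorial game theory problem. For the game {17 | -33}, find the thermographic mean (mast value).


Game = {17 | -33}, a switch {a | b} with numbers a > b.
Its thermograph has left wall a - t and right wall b + t, which meet at t = (a - b)/2, where both equal (a + b)/2. So the mast (mean value) is at (a + b)/2.
Mean = (17 + (-33))/2 = -16/2 = -8

-8


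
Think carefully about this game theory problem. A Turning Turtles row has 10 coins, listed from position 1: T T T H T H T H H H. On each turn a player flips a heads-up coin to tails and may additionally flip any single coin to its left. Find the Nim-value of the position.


Coins: T T T H T H T H H H
Key fact: a single head at position k behaves exactly like a Nim heap of size k (turning it to T and optionally flipping a coin at j < k corresponds to moving the heap from k to j, or to 0), and heads combine as a disjunctive sum (two heads at the same place would cancel, matching j XOR j = 0). So the Nim-value is the XOR of the 1-indexed positions of the heads.
Face-up positions (1-indexed): [4, 6, 8, 9, 10]
XOR 0 with 4: 0 XOR 4 = 4
XOR 4 with 6: 4 XOR 6 = 2
XOR 2 with 8: 2 XOR 8 = 10
XOR 10 with 9: 10 XOR 9 = 3
XOR 3 with 10: 3 XOR 10 = 9
Nim-value = 9

9


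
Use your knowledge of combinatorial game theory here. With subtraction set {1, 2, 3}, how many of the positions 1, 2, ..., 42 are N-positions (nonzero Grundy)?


Subtraction set S = {1, 2, 3}, so G(n) = n mod 4.
G(n) = 0 when n is a multiple of 4.
Multiples of 4 in [1, 42]: 10
N-positions (nonzero Grundy) = 42 - 10 = 32

32


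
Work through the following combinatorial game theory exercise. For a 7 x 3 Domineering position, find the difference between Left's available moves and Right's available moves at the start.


Board is 7 x 3 (rows x cols).
Left (vertical) placements: (rows-1) * cols = 6 * 3 = 18
Right (horizontal) placements: rows * (cols-1) = 7 * 2 = 14
Advantage = Left - Right = 18 - 14 = 4

4


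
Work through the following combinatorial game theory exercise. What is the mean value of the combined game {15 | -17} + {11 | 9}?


G1 = {15 | -17}, G2 = {11 | 9}
Each is a switch {a | b} with numbers a > b; its mean value is (a + b)/2, and mean value is additive over game sums: m(G1 + G2) = m(G1) + m(G2).
Mean of G1 = (15 + (-17))/2 = -2/2 = -1
Mean of G2 = (11 + (9))/2 = 20/2 = 10
Mean of G1 + G2 = -1 + 10 = 9

9


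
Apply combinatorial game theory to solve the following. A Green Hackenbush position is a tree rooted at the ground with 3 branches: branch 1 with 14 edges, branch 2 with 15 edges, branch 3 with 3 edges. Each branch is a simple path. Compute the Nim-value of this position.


The tree has 3 branches from the ground vertex.
In Green Hackenbush, the Nim-value of a simple path of length k is k.
Branch 1: length 14, Nim-value = 14
Branch 2: length 15, Nim-value = 15
Branch 3: length 3, Nim-value = 3
Total Nim-value = XOR of all branch values:
0 XOR 14 = 14
14 XOR 15 = 1
1 XOR 3 = 2
Nim-value of the tree = 2

2


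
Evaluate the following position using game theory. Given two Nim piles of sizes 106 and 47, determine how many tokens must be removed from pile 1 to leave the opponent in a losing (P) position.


Piles: 106 and 47
Current XOR: 106 XOR 47 = 69 (non-zero, so this is an N-position).
To make the XOR zero, we need to find a move that balances the piles.
For pile 1 (size 106): target = 106 XOR 69 = 47
We reduce pile 1 from 106 to 47.
Tokens removed: 106 - 47 = 59
Verification: 47 XOR 47 = 0

59


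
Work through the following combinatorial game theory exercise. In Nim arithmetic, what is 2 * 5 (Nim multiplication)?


Nim multiplication is bilinear over XOR: (u XOR v) * w = (u*w) XOR (v*w).
So we split each operand into its bit components and XOR the pairwise Nim products.
2 = 2 (as XOR of powers of 2).
5 = 1 + 4 (as XOR of powers of 2).
Using the standard Nim-product table on single bits:
  2*2 = 3,   2*4 = 8,   2*8 = 12,
  4*4 = 6,   4*8 = 11,  8*8 = 13,
and  1*x = x (identity), k*l = l*k (commutative).
Pairwise Nim products:
  2 * 1 = 2
  2 * 4 = 8
XOR them: 2 XOR 8 = 10.
Result: 2 * 5 = 10 (in Nim).

10


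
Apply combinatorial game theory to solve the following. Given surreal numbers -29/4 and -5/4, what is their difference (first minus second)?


x = -29/4, y = -5/4
Converting to common denominator: 4
x = -29/4, y = -5/4
x - y = -29/4 - -5/4 = -6

-6


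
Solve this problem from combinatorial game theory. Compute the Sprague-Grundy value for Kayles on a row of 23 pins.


Kayles: a move removes 1 or 2 adjacent pins from a contiguous row.
Removing pins from a row of k leaves two independent rows (a, b) with a + b = k - 1 (one pin) or a + b = k - 2 (two pins); an end removal gives a = 0.
By Sprague-Grundy, G(k) = mex{ G(a) XOR G(b) } over all these splits. G(0) = 0.
G(1): splits (0,0):0^0=0 -> mex({0}) = 1
G(2): splits (0,1):0^1=1 (0,0):0^0=0 -> mex({0, 1}) = 2
G(3): splits (0,2):0^2=2 (1,1):1^1=0 (0,1):0^1=1 -> mex({0, 1, 2}) = 3
G(4): splits (0,3):0^3=3 (1,2):1^2=3 (0,2):0^2=2 (1,1):1^1=0 -> mex({0, 2, 3}) = 1
G(5): splits (0,4):0^1=1 (1,3):1^3=2 (2,2):2^2=0 (0,3):0^3=3 (1,2):1^2=3 -> mex({0, 1, 2, 3}) = 4
G(6) = mex({0, 1, 2, 4}) = 3
G(7) = mex({0, 1, 3, 4, 5}) = 2
G(8) = mex({0, 2, 3, 5, 6}) = 1
G(9) = mex({0, 1, 2, 3, 6, 7}) = 4
G(10) = mex({0, 1, 3, 4, 5, 7}) = 2
G(11) = mex({0, 1, 2, 3, 4, 5}) = 6
G(12) = mex({0, 1, 2, 3, 5, 6, 7}) = 4
G(13) = mex({0, 2, 3, 4, 6, 7}) = 1
G(14) = mex({0, 1, 4, 5, 6, 7}) = 2
G(15) = mex({0, 1, 2, 3, 4, 5, 6}) = 7
G(16) = mex({0, 2, 3, 5, 6, 7}) = 1
G(17) = mex({0, 1, 2, 3, 5, 6, 7}) = 4
G(18) = mex({0, 1, 2, 4, 5, 6}) = 3
G(19) = mex({0, 1, 3, 4, 5, 7}) = 2
G(20) = mex({0, 2, 3, 4, 5, 6, 7}) = 1
G(21) = mex({0, 1, 2, 3, 5, 6, 7}) = 4
G(22) = mex({0, 1, 2, 3, 4, 5, 7}) = 6
G(23) = mex({0, 1, 2, 3, 4, 5, 6}) = 7
Therefore G(23) = 7.

7


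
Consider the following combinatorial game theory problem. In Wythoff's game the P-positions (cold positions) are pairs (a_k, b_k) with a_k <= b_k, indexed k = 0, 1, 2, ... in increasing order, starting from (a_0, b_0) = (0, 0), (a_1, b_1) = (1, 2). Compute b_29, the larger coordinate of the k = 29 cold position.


By Wythoff's theorem, a_k = floor(k * phi) and b_k = floor(k * phi^2) = a_k + k, where phi = (1 + sqrt(5))/2 is the golden ratio.
phi = (1 + sqrt(5))/2 = 1.618034
phi^2 = phi + 1 = 2.618034
k = 29
k * phi^2 = 29 * 2.618034 = 75.922986
b_29 = floor(k * phi^2) = 75 (check: a_29 + k = 46 + 29 = 75)

75


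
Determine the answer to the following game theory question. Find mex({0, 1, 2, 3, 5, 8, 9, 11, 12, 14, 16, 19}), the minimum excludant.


Set = {0, 1, 2, 3, 5, 8, 9, 11, 12, 14, 16, 19}
0 is in the set.
1 is in the set.
2 is in the set.
3 is in the set.
4 is NOT in the set. This is the mex.
mex = 4

4


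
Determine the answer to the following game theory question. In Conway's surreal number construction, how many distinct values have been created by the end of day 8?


Day 0: {|} = 0 is born. Count = 1.
Day n: the number of surreal numbers born by day n is 2^(n+1) - 1.
By day 0: 2^1 - 1 = 1
By day 1: 2^2 - 1 = 3
By day 2: 2^3 - 1 = 7
By day 3: 2^4 - 1 = 15
By day 4: 2^5 - 1 = 31
By day 5: 2^6 - 1 = 63
By day 6: 2^7 - 1 = 127
By day 7: 2^8 - 1 = 255
By day 8: 2^9 - 1 = 511
By day 8: 511 surreal numbers.

511


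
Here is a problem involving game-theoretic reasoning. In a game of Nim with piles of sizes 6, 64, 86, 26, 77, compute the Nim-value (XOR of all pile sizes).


We need the XOR (exclusive or) of all pile sizes.
After XOR-ing pile 1 (size 6): 0 XOR 6 = 6
After XOR-ing pile 2 (size 64): 6 XOR 64 = 70
After XOR-ing pile 3 (size 86): 70 XOR 86 = 16
After XOR-ing pile 4 (size 26): 16 XOR 26 = 10
After XOR-ing pile 5 (size 77): 10 XOR 77 = 71
The Nim-value of this position is 71.

71


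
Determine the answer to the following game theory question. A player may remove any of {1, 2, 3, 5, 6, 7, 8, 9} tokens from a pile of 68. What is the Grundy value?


The subtraction set is S = {1, 2, 3, 5, 6, 7, 8, 9}.
G(k) = mex{ G(k - s) : s in S, s <= k }. We compute iteratively: G(0) = 0.
G(1) = mex({0}) = 1
G(2) = mex({0, 1}) = 2
G(3) = mex({0, 1, 2}) = 3
G(4) = mex({1, 2, 3}) = 0
G(5) = mex({0, 2, 3}) = 1
G(6) = mex({0, 1, 3}) = 2
G(7) = mex({0, 1, 2}) = 3
G(8) = mex({0, 1, 2, 3}) = 4
G(9) = mex({0, 1, 2, 3, 4}) = 5
G(10) = mex({0, 1, 2, 3, 4, 5}) = 6
G(11) = mex({0, 1, 2, 3, 4, 5, 6}) = 7
G(12) = mex({0, 1, 2, 3, 5, 6, 7}) = 4
G(13) = mex({0, 1, 2, 3, 4, 6, 7}) = 5
G(14) = mex({1, 2, 3, 4, 5, 7}) = 0
G(15) = mex({0, 2, 3, 4, 5, 6}) = 1
G(16) = mex({0, 1, 3, 4, 5, 6, 7}) = 2
G(17) = mex({0, 1, 2, 4, 5, 6, 7}) = 3
G(18) = mex({1, 2, 3, 4, 5, 6, 7}) = 0
G(19) = mex({0, 2, 3, 4, 5, 6, 7}) = 1
G(20) = mex({0, 1, 3, 4, 5, 7}) = 2
G(21) = mex({0, 1, 2, 4, 5}) = 3
G(22) = mex({0, 1, 2, 3, 5}) = 4
Observe that G(14)..G(22) = 0, 1, 2, 3, 0, 1, 2, 3, 4 repeats G(0)..G(8) = 0, 1, 2, 3, 0, 1, 2, 3, 4.
For k >= max(S) = 9, G(k) is determined by the previous 9 values G(k-9)..G(k-1); a window of 9 consecutive values has recurred shifted by 14, so by induction G(k + 14) = G(k) for all k >= 0: the sequence is periodic from the start with period 14.
One period: G(0..13) = 0, 1, 2, 3, 0, 1, 2, 3, 4, 5, 6, 7, 4, 5.
68 mod 14 = 12, so G(68) = G(12) = 4.

4


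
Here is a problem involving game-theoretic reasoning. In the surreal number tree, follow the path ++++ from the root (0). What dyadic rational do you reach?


Sign expansion: ++++
Rule: track bounds (lo, hi), initially (-inf, +inf). On '+', the current value becomes lo and we move to the simplest number in (value, hi): value + 1 if hi = +inf, otherwise the midpoint (value + hi)/2. On '-', the current value becomes hi and we move to value - 1 if lo = -inf, otherwise the midpoint (lo + value)/2.
Start at 0.
Step 1: sign = +, move right. Bounds: (0, +inf). Value = 1
Step 2: sign = +, move right. Bounds: (1, +inf). Value = 2
Step 3: sign = +, move right. Bounds: (2, +inf). Value = 3
Step 4: sign = +, move right. Bounds: (3, +inf). Value = 4
The surreal number with sign expansion ++++ is 4.

4


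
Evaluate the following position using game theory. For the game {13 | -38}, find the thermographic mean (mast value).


Game = {13 | -38}, a switch {a | b} with numbers a > b.
Its thermograph has left wall a - t and right wall b + t, which meet at t = (a - b)/2, where both equal (a + b)/2. So the mast (mean value) is at (a + b)/2.
Mean = (13 + (-38))/2 = -25/2 = -25/2

-25/2


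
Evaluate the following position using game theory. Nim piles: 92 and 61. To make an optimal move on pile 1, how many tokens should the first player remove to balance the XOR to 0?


Piles: 92 and 61
Current XOR: 92 XOR 61 = 97 (non-zero, so this is an N-position).
To make the XOR zero, we need to find a move that balances the piles.
For pile 1 (size 92): target = 92 XOR 97 = 61
We reduce pile 1 from 92 to 61.
Tokens removed: 92 - 61 = 31
Verification: 61 XOR 61 = 0

31


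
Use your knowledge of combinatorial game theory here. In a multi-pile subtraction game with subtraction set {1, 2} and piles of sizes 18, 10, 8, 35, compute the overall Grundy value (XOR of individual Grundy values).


Subtraction set: {1, 2}
For this subtraction set, G(n) = n mod 3 (period = max + 1 = 3).
Pile 1 (size 18): G(18) = 18 mod 3 = 0
Pile 2 (size 10): G(10) = 10 mod 3 = 1
Pile 3 (size 8): G(8) = 8 mod 3 = 2
Pile 4 (size 35): G(35) = 35 mod 3 = 2
Total Grundy value = XOR of all: 0 XOR 1 XOR 2 XOR 2 = 1

1


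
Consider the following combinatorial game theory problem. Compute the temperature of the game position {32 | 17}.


The game is {32 | 17}, a switch {a | b} with numbers a > b.
Cooling {a | b} by t gives {a - t | b + t}, which stops being hot when a - t = b + t, i.e. at t = (a - b)/2. So the temperature of a switch is (a - b)/2.
Temperature = (Left option - Right option) / 2
= (32 - (17)) / 2
= 15 / 2
= 15/2

15/2


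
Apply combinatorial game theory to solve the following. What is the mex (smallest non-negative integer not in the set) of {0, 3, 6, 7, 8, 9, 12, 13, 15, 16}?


Set = {0, 3, 6, 7, 8, 9, 12, 13, 15, 16}
0 is in the set.
1 is NOT in the set. This is the mex.
mex = 1

1


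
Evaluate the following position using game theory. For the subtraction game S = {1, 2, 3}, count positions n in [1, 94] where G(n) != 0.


Subtraction set S = {1, 2, 3}, so G(n) = n mod 4.
G(n) = 0 when n is a multiple of 4.
Multiples of 4 in [1, 94]: 23
N-positions (nonzero Grundy) = 94 - 23 = 71

71


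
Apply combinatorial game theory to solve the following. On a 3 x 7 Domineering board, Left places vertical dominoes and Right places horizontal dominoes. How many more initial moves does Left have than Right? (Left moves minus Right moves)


Board is 3 x 7 (rows x cols).
Left (vertical) placements: (rows-1) * cols = 2 * 7 = 14
Right (horizontal) placements: rows * (cols-1) = 3 * 6 = 18
Advantage = Left - Right = 14 - 18 = -4

-4


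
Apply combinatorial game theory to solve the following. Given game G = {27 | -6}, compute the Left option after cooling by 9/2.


Original game: {27 | -6} (a switch {a | b} with a > b).
Cooling by t (for t below the temperature (a - b)/2 = 33/2) taxes each move by t: {a | b} cooled by t is {a - t | b + t}.
Cooling amount: t = 9/2
Cooled Left option: 27 - 9/2 = 45/2
Cooled Right option: -6 + 9/2 = -3/2
Cooled game: {45/2 | -3/2}
Left option = 45/2

45/2


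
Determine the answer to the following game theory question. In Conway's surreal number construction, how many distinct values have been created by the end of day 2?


Day 0: {|} = 0 is born. Count = 1.
Day n: the number of surreal numbers born by day n is 2^(n+1) - 1.
By day 0: 2^1 - 1 = 1
By day 1: 2^2 - 1 = 3
By day 2: 2^3 - 1 = 7
By day 2: 7 surreal numbers.

7


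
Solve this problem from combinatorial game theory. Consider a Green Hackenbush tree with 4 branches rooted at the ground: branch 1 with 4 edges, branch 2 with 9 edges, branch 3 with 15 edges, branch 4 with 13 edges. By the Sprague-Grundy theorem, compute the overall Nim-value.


The tree has 4 branches from the ground vertex.
In Green Hackenbush, the Nim-value of a simple path of length k is k.
Branch 1: length 4, Nim-value = 4
Branch 2: length 9, Nim-value = 9
Branch 3: length 15, Nim-value = 15
Branch 4: length 13, Nim-value = 13
Total Nim-value = XOR of all branch values:
0 XOR 4 = 4
4 XOR 9 = 13
13 XOR 15 = 2
2 XOR 13 = 15
Nim-value of the tree = 15

15


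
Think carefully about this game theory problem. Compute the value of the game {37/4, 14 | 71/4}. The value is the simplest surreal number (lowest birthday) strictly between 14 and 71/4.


Left options: {37/4, 14}, max = 14
Right options: {71/4}, min = 71/4
All options are numbers and max(Left) < min(Right), so by the simplicity theorem the value is the simplest (earliest-born) number strictly between 14 and 71/4.
Integers 15 through 17 all lie strictly between 14 and 71/4.
Among integers, the simplest (lowest birthday = smallest |n|; 0 is born on day 0, +-n on day n) is 15.
No non-integer in the interval can be simpler: if x is a non-integer in the interval, then floor(x) or ceil(x) also lies in the interval (the interval contains an integer), and both are proper prefixes of x's sign expansion, i.e. born earlier. So the game value is 15.
Game value = 15

15


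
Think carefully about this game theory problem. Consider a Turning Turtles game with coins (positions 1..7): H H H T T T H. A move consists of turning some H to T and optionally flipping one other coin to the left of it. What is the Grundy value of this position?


Coins: H H H T T T H
Key fact: a single head at position k behaves exactly like a Nim heap of size k (turning it to T and optionally flipping a coin at j < k corresponds to moving the heap from k to j, or to 0), and heads combine as a disjunctive sum (two heads at the same place would cancel, matching j XOR j = 0). So the Nim-value is the XOR of the 1-indexed positions of the heads.
Face-up positions (1-indexed): [1, 2, 3, 7]
XOR 0 with 1: 0 XOR 1 = 1
XOR 1 with 2: 1 XOR 2 = 3
XOR 3 with 3: 3 XOR 3 = 0
XOR 0 with 7: 0 XOR 7 = 7
Nim-value = 7

7


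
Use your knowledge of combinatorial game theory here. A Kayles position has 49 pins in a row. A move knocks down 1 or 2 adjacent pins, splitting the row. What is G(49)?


Kayles: a move removes 1 or 2 adjacent pins from a contiguous row.
Removing pins from a row of k leaves two independent rows (a, b) with a + b = k - 1 (one pin) or a + b = k - 2 (two pins); an end removal gives a = 0.
By Sprague-Grundy, G(k) = mex{ G(a) XOR G(b) } over all these splits. G(0) = 0.
G(1): splits (0,0):0^0=0 -> mex({0}) = 1
G(2): splits (0,1):0^1=1 (0,0):0^0=0 -> mex({0, 1}) = 2
G(3): splits (0,2):0^2=2 (1,1):1^1=0 (0,1):0^1=1 -> mex({0, 1, 2}) = 3
G(4): splits (0,3):0^3=3 (1,2):1^2=3 (0,2):0^2=2 (1,1):1^1=0 -> mex({0, 2, 3}) = 1
G(5): splits (0,4):0^1=1 (1,3):1^3=2 (2,2):2^2=0 (0,3):0^3=3 (1,2):1^2=3 -> mex({0, 1, 2, 3}) = 4
G(6) = mex({0, 1, 2, 4}) = 3
G(7) = mex({0, 1, 3, 4, 5}) = 2
G(8) = mex({0, 2, 3, 5, 6}) = 1
G(9) = mex({0, 1, 2, 3, 6, 7}) = 4
G(10) = mex({0, 1, 3, 4, 5, 7}) = 2
G(11) = mex({0, 1, 2, 3, 4, 5}) = 6
G(12) = mex({0, 1, 2, 3, 5, 6, 7}) = 4
G(13) = mex({0, 2, 3, 4, 6, 7}) = 1
G(14) = mex({0, 1, 4, 5, 6, 7}) = 2
G(15) = mex({0, 1, 2, 3, 4, 5, 6}) = 7
G(16) = mex({0, 2, 3, 5, 6, 7}) = 1
G(17) = mex({0, 1, 2, 3, 5, 6, 7}) = 4
G(18) = mex({0, 1, 2, 4, 5, 6}) = 3
G(19) = mex({0, 1, 3, 4, 5, 7}) = 2
G(20) = mex({0, 2, 3, 4, 5, 6, 7}) = 1
G(21) = mex({0, 1, 2, 3, 5, 6, 7}) = 4
G(22) = mex({0, 1, 2, 3, 4, 5, 7}) = 6
G(23) = mex({0, 1, 2, 3, 4, 5, 6}) = 7
G(24) = mex({0, 1, 2, 3, 5, 6, 7}) = 4
G(25) = mex({0, 2, 3, 4, 6, 7}) = 1
G(26) = mex({0, 1, 3, 4, 5, 6, 7}) = 2
G(27) = mex({0, 1, 2, 3, 4, 5, 6, 7}) = 8
G(28) = mex({0, 1, 2, 3, 4, 6, 7, 8}) = 5
G(29) = mex({0, 1, 2, 3, 5, 6, 7, 8, 9}) = 4
G(30) = mex({0, 1, 2, 3, 4, 5, 6, 9, 10}) = 7
G(31) = mex({0, 1, 3, 4, 5, 7, 10, 11}) = 2
G(32) = mex({0, 2, 3, 4, 5, 6, 7, 9, 11}) = 1
G(33) = mex({0, 1, 2, 3, 4, 5, 6, 7, 9, 12}) = 8
G(34) = mex({0, 1, 2, 3, 4, 5, 7, 8, 11, 12}) = 6
G(35) = mex({0, 1, 2, 3, 4, 5, 6, 8, 9, 10, 11}) = 7
G(36) = mex({0, 1, 2, 3, 5, 6, 7, 9, 10}) = 4
G(37) = mex({0, 2, 3, 4, 6, 7, 9, 10, 11, 12}) = 1
G(38) = mex({0, 1, 3, 4, 5, 6, 7, 9, 10, 11, 12}) = 2
G(39) = mex({0, 1, 2, 4, 5, 6, 7, 9, 10, 12, 14}) = 3
G(40) = mex({0, 2, 3, 4, 6, 7, 11, 12, 14}) = 1
G(41) = mex({0, 1, 2, 3, 5, 6, 7, 9, 10, 11, 12}) = 4
G(42) = mex({0, 1, 2, 3, 4, 5, 6, 9, 10}) = 7
G(43) = mex({0, 1, 3, 4, 5, 7, 9, 10, 12, 15}) = 2
G(44) = mex({0, 2, 3, 4, 5, 6, 7, 9, 10, 12, 15}) = 1
G(45) = mex({0, 1, 2, 3, 4, 5, 6, 7, 9, 10, 12, 14}) = 8
G(46) = mex({0, 1, 3, 4, 5, 7, 8, 11, 12, 14}) = 2
G(47) = mex({0, 1, 2, 3, 4, 5, 6, 8, 9, 10, 11, 12}) = 7
G(48) = mex({0, 1, 2, 3, 5, 6, 7, 9, 10}) = 4
G(49) = mex({0, 2, 3, 4, 6, 7, 9, 10, 11, 12, 15}) = 1
Therefore G(49) = 1.

1


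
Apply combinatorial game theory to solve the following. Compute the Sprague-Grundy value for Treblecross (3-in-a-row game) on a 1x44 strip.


Treblecross: place X on empty cells; 3-in-a-row wins.
Playing within two cells of an existing X lets the opponent win at once, so sensible play treats the cells i-2..i+2 around each X as dead. The player left with no safe cell loses, so this is a normal-play take-away game on strips of safe cells.
Placing X at cell i (0-indexed) of a strip of k safe cells leaves independent strips of sizes max(0, i-2) and max(0, k-i-3). Hence G(k) = mex{ G(max(0,i-2)) XOR G(max(0,k-i-3)) : 0 <= i < k }, with G(0) = 0.
G(1): splits (0,0):0^0=0 -> mex({0}) = 1
G(2): splits (0,0):0^0=0 -> mex({0}) = 1
G(3): splits (0,0):0^0=0 -> mex({0}) = 1
G(4): splits (0,1):0^1=1 (0,0):0^0=0 -> mex({0, 1}) = 2
G(5): splits (0,2):0^1=1 (0,1):0^1=1 (0,0):0^0=0 -> mex({0, 1}) = 2
G(6) = mex({1}) = 0
G(7) = mex({0, 1, 2}) = 3
G(8) = mex({0, 1, 2}) = 3
G(9) = mex({0, 2}) = 1
G(10) = mex({0, 2, 3}) = 1
G(11) = mex({0, 3}) = 1
G(12) = mex({1, 3}) = 0
G(13) = mex({0, 1, 2, 3}) = 4
G(14) = mex({0, 1, 2}) = 3
G(15) = mex({0, 1, 2}) = 3
G(16) = mex({0, 1, 2, 4}) = 3
G(17) = mex({0, 1, 3, 4}) = 2
G(18) = mex({0, 1, 3, 4}) = 2
G(19) = mex({0, 1, 3, 5}) = 2
G(20) = mex({0, 1, 2, 3, 5}) = 4
G(21) = mex({0, 1, 2, 3, 5}) = 4
G(22) = mex({1, 2, 6}) = 0
G(23) = mex({0, 1, 2, 3, 4, 6}) = 5
G(24) = mex({0, 1, 2, 3, 4}) = 5
G(25) = mex({0, 1, 3, 4, 7}) = 2
G(26) = mex({0, 1, 3, 4, 5, 7}) = 2
G(27) = mex({0, 1, 3, 5}) = 2
G(28) = mex({0, 1, 2, 5}) = 3
G(29) = mex({0, 1, 2, 4, 5, 6}) = 3
G(30) = mex({1, 2, 4, 6}) = 0
G(31) = mex({0, 1, 2, 3, 4, 6}) = 5
G(32) = mex({1, 2, 3, 4, 7}) = 0
G(33) = mex({0, 3, 7}) = 1
G(34) = mex({0, 2, 3, 5, 7}) = 1
G(35) = mex({0, 2, 3, 5, 6}) = 1
G(36) = mex({0, 1, 2, 5, 6}) = 3
G(37) = mex({0, 1, 2, 4, 5, 6}) = 3
G(38) = mex({0, 1, 2, 4}) = 3
G(39) = mex({0, 1, 2, 3, 4, 7}) = 5
G(40) = mex({0, 1, 2, 3, 4, 5, 7}) = 6
G(41) = mex({0, 1, 2, 3, 5, 7}) = 4
G(42) = mex({0, 1, 2, 3, 5, 6, 7}) = 4
G(43) = mex({0, 2, 3, 5, 6}) = 1
G(44) = mex({1, 2, 3, 4, 5, 6}) = 0
Therefore G(44) = 0.

0


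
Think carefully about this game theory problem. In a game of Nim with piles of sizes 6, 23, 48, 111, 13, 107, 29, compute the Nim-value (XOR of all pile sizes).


We need the XOR (exclusive or) of all pile sizes.
After XOR-ing pile 1 (size 6): 0 XOR 6 = 6
After XOR-ing pile 2 (size 23): 6 XOR 23 = 17
After XOR-ing pile 3 (size 48): 17 XOR 48 = 33
After XOR-ing pile 4 (size 111): 33 XOR 111 = 78
After XOR-ing pile 5 (size 13): 78 XOR 13 = 67
After XOR-ing pile 6 (size 107): 67 XOR 107 = 40
After XOR-ing pile 7 (size 29): 40 XOR 29 = 53
The Nim-value of this position is 53.

53


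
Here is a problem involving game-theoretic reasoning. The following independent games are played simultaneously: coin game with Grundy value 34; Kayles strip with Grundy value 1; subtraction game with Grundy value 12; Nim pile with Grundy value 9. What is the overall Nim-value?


By the Sprague-Grundy theorem, the Grundy value of a sum of games is the XOR of individual Grundy values.
coin game: Grundy value = 34. Running XOR: 0 XOR 34 = 34
Kayles strip: Grundy value = 1. Running XOR: 34 XOR 1 = 35
subtraction game: Grundy value = 12. Running XOR: 35 XOR 12 = 47
Nim pile: Grundy value = 9. Running XOR: 47 XOR 9 = 38
The combined Grundy value is 38.

38


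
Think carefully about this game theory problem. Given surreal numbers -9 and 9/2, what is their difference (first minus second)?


x = -9, y = 9/2
Converting to common denominator: 2
x = -18/2, y = 9/2
x - y = -9 - 9/2 = -27/2

-27/2


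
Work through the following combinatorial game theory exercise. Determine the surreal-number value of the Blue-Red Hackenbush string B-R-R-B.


Edges (from ground): B-R-R-B
By Berlekamp's sign-expansion rule, a Blue-Red Hackenbush stalk has the value of the surreal number whose sign sequence is the edge sequence with B -> + and R -> -.
Sign sequence: +--+
Trace the sign expansion in the surreal number tree, starting from 0:
Edge 1: B (sign +) -> bounds (0, +inf), value = 1
Edge 2: R (sign -) -> bounds (0, 1), value = 1/2
Edge 3: R (sign -) -> bounds (0, 1/2), value = 1/4
Edge 4: B (sign +) -> bounds (1/4, 1/2), value = 3/8
Game value = 3/8

3/8


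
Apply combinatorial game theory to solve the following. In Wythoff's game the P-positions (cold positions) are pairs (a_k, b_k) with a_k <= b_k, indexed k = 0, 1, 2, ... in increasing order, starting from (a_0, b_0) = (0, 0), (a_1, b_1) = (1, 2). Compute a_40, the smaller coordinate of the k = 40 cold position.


By Wythoff's theorem, a_k = floor(k * phi) and b_k = floor(k * phi^2) = a_k + k, where phi = (1 + sqrt(5))/2 is the golden ratio.
phi = (1 + sqrt(5))/2 = 1.618034
k = 40
k * phi = 40 * 1.618034 = 64.721360
a_40 = floor(k * phi) = 64

64


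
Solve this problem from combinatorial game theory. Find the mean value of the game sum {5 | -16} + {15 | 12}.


G1 = {5 | -16}, G2 = {15 | 12}
Each is a switch {a | b} with numbers a > b; its mean value is (a + b)/2, and mean value is additive over game sums: m(G1 + G2) = m(G1) + m(G2).
Mean of G1 = (5 + (-16))/2 = -11/2 = -11/2
Mean of G2 = (15 + (12))/2 = 27/2 = 27/2
Mean of G1 + G2 = -11/2 + 27/2 = 8

8


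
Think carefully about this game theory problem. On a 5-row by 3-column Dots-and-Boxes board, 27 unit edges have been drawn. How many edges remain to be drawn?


Grid: 5 x 3 boxes, i.e. 6 rows and 4 columns of dots.
Horizontal edges: (rows + 1) * cols = 6 * 3 = 18
Vertical edges: rows * (cols + 1) = 5 * 4 = 20
Total edges: 18 + 20 = 38
Edges drawn: 27
Remaining: 38 - 27 = 11

11


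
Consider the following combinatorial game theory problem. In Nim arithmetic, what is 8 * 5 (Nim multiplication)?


Nim multiplication is bilinear over XOR: (u XOR v) * w = (u*w) XOR (v*w).
So we split each operand into its bit components and XOR the pairwise Nim products.
8 = 8 (as XOR of powers of 2).
5 = 1 + 4 (as XOR of powers of 2).
Using the standard Nim-product table on single bits:
  2*2 = 3,   2*4 = 8,   2*8 = 12,
  4*4 = 6,   4*8 = 11,  8*8 = 13,
and  1*x = x (identity), k*l = l*k (commutative).
Pairwise Nim products:
  8 * 1 = 8
  8 * 4 = 11
XOR them: 8 XOR 11 = 3.
Result: 8 * 5 = 3 (in Nim).

3


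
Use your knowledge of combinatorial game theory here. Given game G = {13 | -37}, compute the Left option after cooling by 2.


Original game: {13 | -37} (a switch {a | b} with a > b).
Cooling by t (for t below the temperature (a - b)/2 = 25) taxes each move by t: {a | b} cooled by t is {a - t | b + t}.
Cooling amount: t = 2
Cooled Left option: 13 - 2 = 11
Cooled Right option: -37 + 2 = -35
Cooled game: {11 | -35}
Left option = 11

11


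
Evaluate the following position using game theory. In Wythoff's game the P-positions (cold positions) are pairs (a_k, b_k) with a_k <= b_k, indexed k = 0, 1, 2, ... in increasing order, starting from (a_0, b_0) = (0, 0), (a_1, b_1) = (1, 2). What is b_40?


By Wythoff's theorem, a_k = floor(k * phi) and b_k = floor(k * phi^2) = a_k + k, where phi = (1 + sqrt(5))/2 is the golden ratio.
phi = (1 + sqrt(5))/2 = 1.618034
phi^2 = phi + 1 = 2.618034
k = 40
k * phi^2 = 40 * 2.618034 = 104.721360
b_40 = floor(k * phi^2) = 104 (check: a_40 + k = 64 + 40 = 104)

104


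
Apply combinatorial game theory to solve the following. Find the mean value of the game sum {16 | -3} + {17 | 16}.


G1 = {16 | -3}, G2 = {17 | 16}
Each is a switch {a | b} with numbers a > b; its mean value is (a + b)/2, and mean value is additive over game sums: m(G1 + G2) = m(G1) + m(G2).
Mean of G1 = (16 + (-3))/2 = 13/2 = 13/2
Mean of G2 = (17 + (16))/2 = 33/2 = 33/2
Mean of G1 + G2 = 13/2 + 33/2 = 23

23


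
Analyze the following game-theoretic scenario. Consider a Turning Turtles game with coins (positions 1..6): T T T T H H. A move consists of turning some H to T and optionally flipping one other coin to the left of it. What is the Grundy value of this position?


Coins: T T T T H H
Key fact: a single head at position k behaves exactly like a Nim heap of size k (turning it to T and optionally flipping a coin at j < k corresponds to moving the heap from k to j, or to 0), and heads combine as a disjunctive sum (two heads at the same place would cancel, matching j XOR j = 0). So the Nim-value is the XOR of the 1-indexed positions of the heads.
Face-up positions (1-indexed): [5, 6]
XOR 0 with 5: 0 XOR 5 = 5
XOR 5 with 6: 5 XOR 6 = 3
Nim-value = 3

3


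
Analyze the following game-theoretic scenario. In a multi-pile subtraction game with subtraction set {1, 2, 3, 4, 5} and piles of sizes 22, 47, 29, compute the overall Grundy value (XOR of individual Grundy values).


Subtraction set: {1, 2, 3, 4, 5}
For this subtraction set, G(n) = n mod 6 (period = max + 1 = 6).
Pile 1 (size 22): G(22) = 22 mod 6 = 4
Pile 2 (size 47): G(47) = 47 mod 6 = 5
Pile 3 (size 29): G(29) = 29 mod 6 = 5
Total Grundy value = XOR of all: 4 XOR 5 XOR 5 = 4

4


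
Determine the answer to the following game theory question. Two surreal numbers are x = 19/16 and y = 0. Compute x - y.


x = 19/16, y = 0
Converting to common denominator: 16
x = 19/16, y = 0/16
x - y = 19/16 - 0 = 19/16

19/16


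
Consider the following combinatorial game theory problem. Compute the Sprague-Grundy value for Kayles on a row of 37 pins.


Kayles: a move removes 1 or 2 adjacent pins from a contiguous row.
Removing pins from a row of k leaves two independent rows (a, b) with a + b = k - 1 (one pin) or a + b = k - 2 (two pins); an end removal gives a = 0.
By Sprague-Grundy, G(k) = mex{ G(a) XOR G(b) } over all these splits. G(0) = 0.
G(1): splits (0,0):0^0=0 -> mex({0}) = 1
G(2): splits (0,1):0^1=1 (0,0):0^0=0 -> mex({0, 1}) = 2
G(3): splits (0,2):0^2=2 (1,1):1^1=0 (0,1):0^1=1 -> mex({0, 1, 2}) = 3
G(4): splits (0,3):0^3=3 (1,2):1^2=3 (0,2):0^2=2 (1,1):1^1=0 -> mex({0, 2, 3}) = 1
G(5): splits (0,4):0^1=1 (1,3):1^3=2 (2,2):2^2=0 (0,3):0^3=3 (1,2):1^2=3 -> mex({0, 1, 2, 3}) = 4
G(6) = mex({0, 1, 2, 4}) = 3
G(7) = mex({0, 1, 3, 4, 5}) = 2
G(8) = mex({0, 2, 3, 5, 6}) = 1
G(9) = mex({0, 1, 2, 3, 6, 7}) = 4
G(10) = mex({0, 1, 3, 4, 5, 7}) = 2
G(11) = mex({0, 1, 2, 3, 4, 5}) = 6
G(12) = mex({0, 1, 2, 3, 5, 6, 7}) = 4
G(13) = mex({0, 2, 3, 4, 6, 7}) = 1
G(14) = mex({0, 1, 4, 5, 6, 7}) = 2
G(15) = mex({0, 1, 2, 3, 4, 5, 6}) = 7
G(16) = mex({0, 2, 3, 5, 6, 7}) = 1
G(17) = mex({0, 1, 2, 3, 5, 6, 7}) = 4
G(18) = mex({0, 1, 2, 4, 5, 6}) = 3
G(19) = mex({0, 1, 3, 4, 5, 7}) = 2
G(20) = mex({0, 2, 3, 4, 5, 6, 7}) = 1
G(21) = mex({0, 1, 2, 3, 5, 6, 7}) = 4
G(22) = mex({0, 1, 2, 3, 4, 5, 7}) = 6
G(23) = mex({0, 1, 2, 3, 4, 5, 6}) = 7
G(24) = mex({0, 1, 2, 3, 5, 6, 7}) = 4
G(25) = mex({0, 2, 3, 4, 6, 7}) = 1
G(26) = mex({0, 1, 3, 4, 5, 6, 7}) = 2
G(27) = mex({0, 1, 2, 3, 4, 5, 6, 7}) = 8
G(28) = mex({0, 1, 2, 3, 4, 6, 7, 8}) = 5
G(29) = mex({0, 1, 2, 3, 5, 6, 7, 8, 9}) = 4
G(30) = mex({0, 1, 2, 3, 4, 5, 6, 9, 10}) = 7
G(31) = mex({0, 1, 3, 4, 5, 7, 10, 11}) = 2
G(32) = mex({0, 2, 3, 4, 5, 6, 7, 9, 11}) = 1
G(33) = mex({0, 1, 2, 3, 4, 5, 6, 7, 9, 12}) = 8
G(34) = mex({0, 1, 2, 3, 4, 5, 7, 8, 11, 12}) = 6
G(35) = mex({0, 1, 2, 3, 4, 5, 6, 8, 9, 10, 11}) = 7
G(36) = mex({0, 1, 2, 3, 5, 6, 7, 9, 10}) = 4
G(37) = mex({0, 2, 3, 4, 6, 7, 9, 10, 11, 12}) = 1
Therefore G(37) = 1.

1


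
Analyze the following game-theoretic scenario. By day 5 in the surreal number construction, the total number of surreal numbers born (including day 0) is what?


Day 0: {|} = 0 is born. Count = 1.
Day n: the number of surreal numbers born by day n is 2^(n+1) - 1.
By day 0: 2^1 - 1 = 1
By day 1: 2^2 - 1 = 3
By day 2: 2^3 - 1 = 7
By day 3: 2^4 - 1 = 15
By day 4: 2^5 - 1 = 31
By day 5: 2^6 - 1 = 63
By day 5: 63 surreal numbers.

63


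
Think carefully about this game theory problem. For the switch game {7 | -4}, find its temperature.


The game is {7 | -4}, a switch {a | b} with numbers a > b.
Cooling {a | b} by t gives {a - t | b + t}, which stops being hot when a - t = b + t, i.e. at t = (a - b)/2. So the temperature of a switch is (a - b)/2.
Temperature = (Left option - Right option) / 2
= (7 - (-4)) / 2
= 11 / 2
= 11/2

11/2


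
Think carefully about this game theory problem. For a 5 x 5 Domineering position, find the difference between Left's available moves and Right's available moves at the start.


Board is 5 x 5 (rows x cols).
Left (vertical) placements: (rows-1) * cols = 4 * 5 = 20
Right (horizontal) placements: rows * (cols-1) = 5 * 4 = 20
Advantage = Left - Right = 20 - 20 = 0

0


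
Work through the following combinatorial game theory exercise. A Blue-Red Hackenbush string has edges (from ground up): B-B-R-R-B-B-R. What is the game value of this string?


Edges (from ground): B-B-R-R-B-B-R
By Berlekamp's sign-expansion rule, a Blue-Red Hackenbush stalk has the value of the surreal number whose sign sequence is the edge sequence with B -> + and R -> -.
Sign sequence: ++--++-
Trace the sign expansion in the surreal number tree, starting from 0:
Edge 1: B (sign +) -> bounds (0, +inf), value = 1
Edge 2: B (sign +) -> bounds (1, +inf), value = 2
Edge 3: R (sign -) -> bounds (1, 2), value = 3/2
Edge 4: R (sign -) -> bounds (1, 3/2), value = 5/4
Edge 5: B (sign +) -> bounds (5/4, 3/2), value = 11/8
Edge 6: B (sign +) -> bounds (11/8, 3/2), value = 23/16
Edge 7: R (sign -) -> bounds (11/8, 23/16), value = 45/32
Game value = 45/32

45/32


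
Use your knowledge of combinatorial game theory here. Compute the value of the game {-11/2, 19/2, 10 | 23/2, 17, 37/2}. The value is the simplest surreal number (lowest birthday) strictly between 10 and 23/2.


Left options: {-11/2, 19/2, 10}, max = 10
Right options: {23/2, 17, 37/2}, min = 23/2
All options are numbers and max(Left) < min(Right), so by the simplicity theorem the value is the simplest (earliest-born) number strictly between 10 and 23/2.
The only integer strictly between 10 and 23/2 is 11.
No non-integer in the interval can be simpler: if x is a non-integer in the interval, then floor(x) or ceil(x) also lies in the interval (the interval contains an integer), and both are proper prefixes of x's sign expansion, i.e. born earlier. So the game value is 11.
Game value = 11

11
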